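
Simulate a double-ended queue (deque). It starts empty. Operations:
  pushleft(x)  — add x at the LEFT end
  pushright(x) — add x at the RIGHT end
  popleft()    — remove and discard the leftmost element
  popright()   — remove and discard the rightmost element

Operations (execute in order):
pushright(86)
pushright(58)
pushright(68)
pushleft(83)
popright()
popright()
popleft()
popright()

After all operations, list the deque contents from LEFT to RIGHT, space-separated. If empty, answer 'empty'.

pushright(86): [86]
pushright(58): [86, 58]
pushright(68): [86, 58, 68]
pushleft(83): [83, 86, 58, 68]
popright(): [83, 86, 58]
popright(): [83, 86]
popleft(): [86]
popright(): []

Answer: empty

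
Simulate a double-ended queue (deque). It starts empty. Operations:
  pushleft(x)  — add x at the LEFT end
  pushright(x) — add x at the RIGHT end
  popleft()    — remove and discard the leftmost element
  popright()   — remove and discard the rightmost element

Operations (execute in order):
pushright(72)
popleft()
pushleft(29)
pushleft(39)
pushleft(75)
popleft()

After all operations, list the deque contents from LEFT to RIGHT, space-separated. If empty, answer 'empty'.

Answer: 39 29

Derivation:
pushright(72): [72]
popleft(): []
pushleft(29): [29]
pushleft(39): [39, 29]
pushleft(75): [75, 39, 29]
popleft(): [39, 29]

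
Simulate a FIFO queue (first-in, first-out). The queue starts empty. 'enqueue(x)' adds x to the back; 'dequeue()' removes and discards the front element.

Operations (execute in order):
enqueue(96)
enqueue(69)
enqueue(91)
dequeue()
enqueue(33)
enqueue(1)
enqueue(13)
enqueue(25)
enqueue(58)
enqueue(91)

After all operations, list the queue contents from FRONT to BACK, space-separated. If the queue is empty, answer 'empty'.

enqueue(96): [96]
enqueue(69): [96, 69]
enqueue(91): [96, 69, 91]
dequeue(): [69, 91]
enqueue(33): [69, 91, 33]
enqueue(1): [69, 91, 33, 1]
enqueue(13): [69, 91, 33, 1, 13]
enqueue(25): [69, 91, 33, 1, 13, 25]
enqueue(58): [69, 91, 33, 1, 13, 25, 58]
enqueue(91): [69, 91, 33, 1, 13, 25, 58, 91]

Answer: 69 91 33 1 13 25 58 91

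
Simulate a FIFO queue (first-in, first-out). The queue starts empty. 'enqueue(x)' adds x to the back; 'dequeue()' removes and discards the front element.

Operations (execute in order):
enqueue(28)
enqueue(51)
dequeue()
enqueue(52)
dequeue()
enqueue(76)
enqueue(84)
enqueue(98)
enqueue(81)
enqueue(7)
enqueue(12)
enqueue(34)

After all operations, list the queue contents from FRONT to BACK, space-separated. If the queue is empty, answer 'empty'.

enqueue(28): [28]
enqueue(51): [28, 51]
dequeue(): [51]
enqueue(52): [51, 52]
dequeue(): [52]
enqueue(76): [52, 76]
enqueue(84): [52, 76, 84]
enqueue(98): [52, 76, 84, 98]
enqueue(81): [52, 76, 84, 98, 81]
enqueue(7): [52, 76, 84, 98, 81, 7]
enqueue(12): [52, 76, 84, 98, 81, 7, 12]
enqueue(34): [52, 76, 84, 98, 81, 7, 12, 34]

Answer: 52 76 84 98 81 7 12 34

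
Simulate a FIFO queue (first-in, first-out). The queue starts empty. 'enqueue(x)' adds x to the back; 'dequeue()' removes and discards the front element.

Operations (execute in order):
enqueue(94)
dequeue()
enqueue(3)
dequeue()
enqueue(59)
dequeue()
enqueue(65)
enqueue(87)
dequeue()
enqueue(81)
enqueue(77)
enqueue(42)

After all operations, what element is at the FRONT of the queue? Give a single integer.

enqueue(94): queue = [94]
dequeue(): queue = []
enqueue(3): queue = [3]
dequeue(): queue = []
enqueue(59): queue = [59]
dequeue(): queue = []
enqueue(65): queue = [65]
enqueue(87): queue = [65, 87]
dequeue(): queue = [87]
enqueue(81): queue = [87, 81]
enqueue(77): queue = [87, 81, 77]
enqueue(42): queue = [87, 81, 77, 42]

Answer: 87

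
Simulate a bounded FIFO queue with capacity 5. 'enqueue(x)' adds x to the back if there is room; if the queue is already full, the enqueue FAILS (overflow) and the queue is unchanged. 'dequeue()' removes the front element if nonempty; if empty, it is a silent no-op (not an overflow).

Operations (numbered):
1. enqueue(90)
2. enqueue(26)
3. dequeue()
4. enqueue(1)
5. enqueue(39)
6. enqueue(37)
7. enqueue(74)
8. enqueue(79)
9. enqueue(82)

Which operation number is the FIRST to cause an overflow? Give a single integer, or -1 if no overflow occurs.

1. enqueue(90): size=1
2. enqueue(26): size=2
3. dequeue(): size=1
4. enqueue(1): size=2
5. enqueue(39): size=3
6. enqueue(37): size=4
7. enqueue(74): size=5
8. enqueue(79): size=5=cap → OVERFLOW (fail)
9. enqueue(82): size=5=cap → OVERFLOW (fail)

Answer: 8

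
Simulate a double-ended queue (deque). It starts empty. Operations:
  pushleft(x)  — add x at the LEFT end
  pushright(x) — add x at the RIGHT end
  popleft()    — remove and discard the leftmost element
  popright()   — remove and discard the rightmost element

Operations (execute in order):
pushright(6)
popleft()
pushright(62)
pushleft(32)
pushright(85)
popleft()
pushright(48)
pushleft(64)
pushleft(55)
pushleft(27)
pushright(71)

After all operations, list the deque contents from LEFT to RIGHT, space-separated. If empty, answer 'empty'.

Answer: 27 55 64 62 85 48 71

Derivation:
pushright(6): [6]
popleft(): []
pushright(62): [62]
pushleft(32): [32, 62]
pushright(85): [32, 62, 85]
popleft(): [62, 85]
pushright(48): [62, 85, 48]
pushleft(64): [64, 62, 85, 48]
pushleft(55): [55, 64, 62, 85, 48]
pushleft(27): [27, 55, 64, 62, 85, 48]
pushright(71): [27, 55, 64, 62, 85, 48, 71]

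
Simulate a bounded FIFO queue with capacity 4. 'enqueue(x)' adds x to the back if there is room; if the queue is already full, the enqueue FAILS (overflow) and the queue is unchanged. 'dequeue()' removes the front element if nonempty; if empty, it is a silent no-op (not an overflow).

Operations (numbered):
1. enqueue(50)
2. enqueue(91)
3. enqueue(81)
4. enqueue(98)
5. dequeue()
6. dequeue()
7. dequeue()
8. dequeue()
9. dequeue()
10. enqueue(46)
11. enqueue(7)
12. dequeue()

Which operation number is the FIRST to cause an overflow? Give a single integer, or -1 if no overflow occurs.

1. enqueue(50): size=1
2. enqueue(91): size=2
3. enqueue(81): size=3
4. enqueue(98): size=4
5. dequeue(): size=3
6. dequeue(): size=2
7. dequeue(): size=1
8. dequeue(): size=0
9. dequeue(): empty, no-op, size=0
10. enqueue(46): size=1
11. enqueue(7): size=2
12. dequeue(): size=1

Answer: -1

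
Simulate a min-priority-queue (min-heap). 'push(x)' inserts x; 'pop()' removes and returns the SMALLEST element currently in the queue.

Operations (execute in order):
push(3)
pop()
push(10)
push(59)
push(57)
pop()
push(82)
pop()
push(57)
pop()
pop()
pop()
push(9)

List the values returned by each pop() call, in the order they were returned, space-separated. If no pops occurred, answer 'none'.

Answer: 3 10 57 57 59 82

Derivation:
push(3): heap contents = [3]
pop() → 3: heap contents = []
push(10): heap contents = [10]
push(59): heap contents = [10, 59]
push(57): heap contents = [10, 57, 59]
pop() → 10: heap contents = [57, 59]
push(82): heap contents = [57, 59, 82]
pop() → 57: heap contents = [59, 82]
push(57): heap contents = [57, 59, 82]
pop() → 57: heap contents = [59, 82]
pop() → 59: heap contents = [82]
pop() → 82: heap contents = []
push(9): heap contents = [9]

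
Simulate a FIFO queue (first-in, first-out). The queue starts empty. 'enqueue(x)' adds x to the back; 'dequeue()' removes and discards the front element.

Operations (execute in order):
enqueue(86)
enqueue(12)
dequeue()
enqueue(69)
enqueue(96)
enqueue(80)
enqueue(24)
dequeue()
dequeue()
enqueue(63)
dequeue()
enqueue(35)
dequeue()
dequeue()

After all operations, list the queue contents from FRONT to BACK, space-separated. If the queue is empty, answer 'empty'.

Answer: 63 35

Derivation:
enqueue(86): [86]
enqueue(12): [86, 12]
dequeue(): [12]
enqueue(69): [12, 69]
enqueue(96): [12, 69, 96]
enqueue(80): [12, 69, 96, 80]
enqueue(24): [12, 69, 96, 80, 24]
dequeue(): [69, 96, 80, 24]
dequeue(): [96, 80, 24]
enqueue(63): [96, 80, 24, 63]
dequeue(): [80, 24, 63]
enqueue(35): [80, 24, 63, 35]
dequeue(): [24, 63, 35]
dequeue(): [63, 35]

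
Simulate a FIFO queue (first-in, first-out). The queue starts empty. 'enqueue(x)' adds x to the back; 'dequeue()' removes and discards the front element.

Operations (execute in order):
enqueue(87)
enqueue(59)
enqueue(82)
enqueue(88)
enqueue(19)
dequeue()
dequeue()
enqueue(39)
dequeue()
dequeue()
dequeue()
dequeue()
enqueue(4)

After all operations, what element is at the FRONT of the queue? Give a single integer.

Answer: 4

Derivation:
enqueue(87): queue = [87]
enqueue(59): queue = [87, 59]
enqueue(82): queue = [87, 59, 82]
enqueue(88): queue = [87, 59, 82, 88]
enqueue(19): queue = [87, 59, 82, 88, 19]
dequeue(): queue = [59, 82, 88, 19]
dequeue(): queue = [82, 88, 19]
enqueue(39): queue = [82, 88, 19, 39]
dequeue(): queue = [88, 19, 39]
dequeue(): queue = [19, 39]
dequeue(): queue = [39]
dequeue(): queue = []
enqueue(4): queue = [4]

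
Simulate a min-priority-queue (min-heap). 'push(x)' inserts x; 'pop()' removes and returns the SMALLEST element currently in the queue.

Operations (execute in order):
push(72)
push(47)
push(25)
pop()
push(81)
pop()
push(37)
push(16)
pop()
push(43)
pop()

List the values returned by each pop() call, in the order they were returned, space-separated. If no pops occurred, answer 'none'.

push(72): heap contents = [72]
push(47): heap contents = [47, 72]
push(25): heap contents = [25, 47, 72]
pop() → 25: heap contents = [47, 72]
push(81): heap contents = [47, 72, 81]
pop() → 47: heap contents = [72, 81]
push(37): heap contents = [37, 72, 81]
push(16): heap contents = [16, 37, 72, 81]
pop() → 16: heap contents = [37, 72, 81]
push(43): heap contents = [37, 43, 72, 81]
pop() → 37: heap contents = [43, 72, 81]

Answer: 25 47 16 37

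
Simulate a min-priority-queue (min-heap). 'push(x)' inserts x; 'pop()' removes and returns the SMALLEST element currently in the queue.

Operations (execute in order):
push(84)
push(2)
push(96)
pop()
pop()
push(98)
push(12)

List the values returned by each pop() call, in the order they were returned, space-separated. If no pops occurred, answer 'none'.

Answer: 2 84

Derivation:
push(84): heap contents = [84]
push(2): heap contents = [2, 84]
push(96): heap contents = [2, 84, 96]
pop() → 2: heap contents = [84, 96]
pop() → 84: heap contents = [96]
push(98): heap contents = [96, 98]
push(12): heap contents = [12, 96, 98]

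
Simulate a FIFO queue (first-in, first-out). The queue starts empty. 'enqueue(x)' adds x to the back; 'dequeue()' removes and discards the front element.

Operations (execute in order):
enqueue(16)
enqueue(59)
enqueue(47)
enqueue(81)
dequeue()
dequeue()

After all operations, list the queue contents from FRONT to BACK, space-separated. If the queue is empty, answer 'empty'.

Answer: 47 81

Derivation:
enqueue(16): [16]
enqueue(59): [16, 59]
enqueue(47): [16, 59, 47]
enqueue(81): [16, 59, 47, 81]
dequeue(): [59, 47, 81]
dequeue(): [47, 81]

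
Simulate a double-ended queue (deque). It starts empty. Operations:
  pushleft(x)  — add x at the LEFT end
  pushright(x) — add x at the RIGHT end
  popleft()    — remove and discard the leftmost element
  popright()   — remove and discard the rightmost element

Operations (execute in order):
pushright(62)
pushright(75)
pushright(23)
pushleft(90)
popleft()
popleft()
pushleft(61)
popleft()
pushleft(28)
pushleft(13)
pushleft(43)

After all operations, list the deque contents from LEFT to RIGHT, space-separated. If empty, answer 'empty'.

pushright(62): [62]
pushright(75): [62, 75]
pushright(23): [62, 75, 23]
pushleft(90): [90, 62, 75, 23]
popleft(): [62, 75, 23]
popleft(): [75, 23]
pushleft(61): [61, 75, 23]
popleft(): [75, 23]
pushleft(28): [28, 75, 23]
pushleft(13): [13, 28, 75, 23]
pushleft(43): [43, 13, 28, 75, 23]

Answer: 43 13 28 75 23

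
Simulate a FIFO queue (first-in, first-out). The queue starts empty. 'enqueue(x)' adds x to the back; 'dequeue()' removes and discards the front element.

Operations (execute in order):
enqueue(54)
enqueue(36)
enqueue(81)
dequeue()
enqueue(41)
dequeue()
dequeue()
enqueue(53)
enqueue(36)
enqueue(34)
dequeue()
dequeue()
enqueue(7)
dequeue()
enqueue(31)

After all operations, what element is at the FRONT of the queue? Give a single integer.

enqueue(54): queue = [54]
enqueue(36): queue = [54, 36]
enqueue(81): queue = [54, 36, 81]
dequeue(): queue = [36, 81]
enqueue(41): queue = [36, 81, 41]
dequeue(): queue = [81, 41]
dequeue(): queue = [41]
enqueue(53): queue = [41, 53]
enqueue(36): queue = [41, 53, 36]
enqueue(34): queue = [41, 53, 36, 34]
dequeue(): queue = [53, 36, 34]
dequeue(): queue = [36, 34]
enqueue(7): queue = [36, 34, 7]
dequeue(): queue = [34, 7]
enqueue(31): queue = [34, 7, 31]

Answer: 34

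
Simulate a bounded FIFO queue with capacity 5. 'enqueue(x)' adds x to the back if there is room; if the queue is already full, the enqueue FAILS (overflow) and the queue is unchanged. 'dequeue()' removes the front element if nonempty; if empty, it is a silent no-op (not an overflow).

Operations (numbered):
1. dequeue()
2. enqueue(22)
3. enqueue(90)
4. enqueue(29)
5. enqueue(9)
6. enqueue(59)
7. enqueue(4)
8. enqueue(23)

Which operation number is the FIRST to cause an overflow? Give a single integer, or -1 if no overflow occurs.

Answer: 7

Derivation:
1. dequeue(): empty, no-op, size=0
2. enqueue(22): size=1
3. enqueue(90): size=2
4. enqueue(29): size=3
5. enqueue(9): size=4
6. enqueue(59): size=5
7. enqueue(4): size=5=cap → OVERFLOW (fail)
8. enqueue(23): size=5=cap → OVERFLOW (fail)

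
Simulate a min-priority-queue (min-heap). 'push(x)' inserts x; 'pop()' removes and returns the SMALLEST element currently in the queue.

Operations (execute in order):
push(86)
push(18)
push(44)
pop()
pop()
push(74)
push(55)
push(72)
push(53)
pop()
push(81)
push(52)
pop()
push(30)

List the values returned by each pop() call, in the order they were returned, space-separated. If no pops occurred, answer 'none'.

push(86): heap contents = [86]
push(18): heap contents = [18, 86]
push(44): heap contents = [18, 44, 86]
pop() → 18: heap contents = [44, 86]
pop() → 44: heap contents = [86]
push(74): heap contents = [74, 86]
push(55): heap contents = [55, 74, 86]
push(72): heap contents = [55, 72, 74, 86]
push(53): heap contents = [53, 55, 72, 74, 86]
pop() → 53: heap contents = [55, 72, 74, 86]
push(81): heap contents = [55, 72, 74, 81, 86]
push(52): heap contents = [52, 55, 72, 74, 81, 86]
pop() → 52: heap contents = [55, 72, 74, 81, 86]
push(30): heap contents = [30, 55, 72, 74, 81, 86]

Answer: 18 44 53 52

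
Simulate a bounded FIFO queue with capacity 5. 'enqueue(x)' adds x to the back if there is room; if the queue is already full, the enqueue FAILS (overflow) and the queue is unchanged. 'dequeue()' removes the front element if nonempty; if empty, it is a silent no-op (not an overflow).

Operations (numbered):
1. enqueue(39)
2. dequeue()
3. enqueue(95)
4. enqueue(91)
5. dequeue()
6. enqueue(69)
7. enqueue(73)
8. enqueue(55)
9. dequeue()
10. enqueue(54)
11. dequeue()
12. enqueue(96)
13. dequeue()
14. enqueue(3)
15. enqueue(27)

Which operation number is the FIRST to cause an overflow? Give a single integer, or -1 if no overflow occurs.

Answer: -1

Derivation:
1. enqueue(39): size=1
2. dequeue(): size=0
3. enqueue(95): size=1
4. enqueue(91): size=2
5. dequeue(): size=1
6. enqueue(69): size=2
7. enqueue(73): size=3
8. enqueue(55): size=4
9. dequeue(): size=3
10. enqueue(54): size=4
11. dequeue(): size=3
12. enqueue(96): size=4
13. dequeue(): size=3
14. enqueue(3): size=4
15. enqueue(27): size=5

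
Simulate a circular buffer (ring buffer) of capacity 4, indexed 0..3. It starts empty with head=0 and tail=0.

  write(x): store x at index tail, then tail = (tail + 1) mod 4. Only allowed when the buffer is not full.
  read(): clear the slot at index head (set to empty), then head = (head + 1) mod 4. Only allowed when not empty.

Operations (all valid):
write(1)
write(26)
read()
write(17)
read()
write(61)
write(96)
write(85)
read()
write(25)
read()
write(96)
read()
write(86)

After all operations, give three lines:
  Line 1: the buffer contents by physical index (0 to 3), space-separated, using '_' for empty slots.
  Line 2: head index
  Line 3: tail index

Answer: 86 85 25 96
1
1

Derivation:
write(1): buf=[1 _ _ _], head=0, tail=1, size=1
write(26): buf=[1 26 _ _], head=0, tail=2, size=2
read(): buf=[_ 26 _ _], head=1, tail=2, size=1
write(17): buf=[_ 26 17 _], head=1, tail=3, size=2
read(): buf=[_ _ 17 _], head=2, tail=3, size=1
write(61): buf=[_ _ 17 61], head=2, tail=0, size=2
write(96): buf=[96 _ 17 61], head=2, tail=1, size=3
write(85): buf=[96 85 17 61], head=2, tail=2, size=4
read(): buf=[96 85 _ 61], head=3, tail=2, size=3
write(25): buf=[96 85 25 61], head=3, tail=3, size=4
read(): buf=[96 85 25 _], head=0, tail=3, size=3
write(96): buf=[96 85 25 96], head=0, tail=0, size=4
read(): buf=[_ 85 25 96], head=1, tail=0, size=3
write(86): buf=[86 85 25 96], head=1, tail=1, size=4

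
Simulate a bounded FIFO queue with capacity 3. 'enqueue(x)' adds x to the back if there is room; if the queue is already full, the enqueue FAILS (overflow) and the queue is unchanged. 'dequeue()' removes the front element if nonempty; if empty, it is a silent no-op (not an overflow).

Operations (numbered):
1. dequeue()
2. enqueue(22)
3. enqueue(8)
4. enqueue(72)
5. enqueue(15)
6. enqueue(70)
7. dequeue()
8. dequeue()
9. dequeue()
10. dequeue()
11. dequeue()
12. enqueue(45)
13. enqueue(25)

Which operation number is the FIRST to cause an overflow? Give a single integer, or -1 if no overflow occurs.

Answer: 5

Derivation:
1. dequeue(): empty, no-op, size=0
2. enqueue(22): size=1
3. enqueue(8): size=2
4. enqueue(72): size=3
5. enqueue(15): size=3=cap → OVERFLOW (fail)
6. enqueue(70): size=3=cap → OVERFLOW (fail)
7. dequeue(): size=2
8. dequeue(): size=1
9. dequeue(): size=0
10. dequeue(): empty, no-op, size=0
11. dequeue(): empty, no-op, size=0
12. enqueue(45): size=1
13. enqueue(25): size=2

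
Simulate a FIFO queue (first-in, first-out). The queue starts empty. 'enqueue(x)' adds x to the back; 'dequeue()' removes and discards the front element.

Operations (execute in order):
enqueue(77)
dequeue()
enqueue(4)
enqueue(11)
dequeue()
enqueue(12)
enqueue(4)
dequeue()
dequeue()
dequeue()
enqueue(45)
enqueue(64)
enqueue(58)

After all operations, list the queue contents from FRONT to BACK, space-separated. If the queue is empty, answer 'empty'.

enqueue(77): [77]
dequeue(): []
enqueue(4): [4]
enqueue(11): [4, 11]
dequeue(): [11]
enqueue(12): [11, 12]
enqueue(4): [11, 12, 4]
dequeue(): [12, 4]
dequeue(): [4]
dequeue(): []
enqueue(45): [45]
enqueue(64): [45, 64]
enqueue(58): [45, 64, 58]

Answer: 45 64 58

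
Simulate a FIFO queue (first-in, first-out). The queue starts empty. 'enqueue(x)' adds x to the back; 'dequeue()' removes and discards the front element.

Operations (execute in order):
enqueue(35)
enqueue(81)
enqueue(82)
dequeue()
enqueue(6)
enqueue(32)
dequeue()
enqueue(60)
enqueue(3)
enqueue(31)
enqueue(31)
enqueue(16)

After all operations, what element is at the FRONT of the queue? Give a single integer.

enqueue(35): queue = [35]
enqueue(81): queue = [35, 81]
enqueue(82): queue = [35, 81, 82]
dequeue(): queue = [81, 82]
enqueue(6): queue = [81, 82, 6]
enqueue(32): queue = [81, 82, 6, 32]
dequeue(): queue = [82, 6, 32]
enqueue(60): queue = [82, 6, 32, 60]
enqueue(3): queue = [82, 6, 32, 60, 3]
enqueue(31): queue = [82, 6, 32, 60, 3, 31]
enqueue(31): queue = [82, 6, 32, 60, 3, 31, 31]
enqueue(16): queue = [82, 6, 32, 60, 3, 31, 31, 16]

Answer: 82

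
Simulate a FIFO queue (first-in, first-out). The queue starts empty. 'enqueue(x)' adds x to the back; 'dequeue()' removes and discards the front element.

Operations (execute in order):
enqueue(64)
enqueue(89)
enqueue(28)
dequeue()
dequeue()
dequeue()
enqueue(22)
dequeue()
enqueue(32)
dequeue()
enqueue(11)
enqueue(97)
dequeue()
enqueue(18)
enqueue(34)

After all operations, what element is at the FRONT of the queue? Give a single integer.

Answer: 97

Derivation:
enqueue(64): queue = [64]
enqueue(89): queue = [64, 89]
enqueue(28): queue = [64, 89, 28]
dequeue(): queue = [89, 28]
dequeue(): queue = [28]
dequeue(): queue = []
enqueue(22): queue = [22]
dequeue(): queue = []
enqueue(32): queue = [32]
dequeue(): queue = []
enqueue(11): queue = [11]
enqueue(97): queue = [11, 97]
dequeue(): queue = [97]
enqueue(18): queue = [97, 18]
enqueue(34): queue = [97, 18, 34]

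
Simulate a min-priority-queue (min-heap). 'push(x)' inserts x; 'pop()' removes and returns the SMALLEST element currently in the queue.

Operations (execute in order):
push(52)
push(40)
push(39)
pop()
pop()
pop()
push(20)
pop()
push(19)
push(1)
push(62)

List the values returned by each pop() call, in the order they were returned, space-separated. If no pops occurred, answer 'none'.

push(52): heap contents = [52]
push(40): heap contents = [40, 52]
push(39): heap contents = [39, 40, 52]
pop() → 39: heap contents = [40, 52]
pop() → 40: heap contents = [52]
pop() → 52: heap contents = []
push(20): heap contents = [20]
pop() → 20: heap contents = []
push(19): heap contents = [19]
push(1): heap contents = [1, 19]
push(62): heap contents = [1, 19, 62]

Answer: 39 40 52 20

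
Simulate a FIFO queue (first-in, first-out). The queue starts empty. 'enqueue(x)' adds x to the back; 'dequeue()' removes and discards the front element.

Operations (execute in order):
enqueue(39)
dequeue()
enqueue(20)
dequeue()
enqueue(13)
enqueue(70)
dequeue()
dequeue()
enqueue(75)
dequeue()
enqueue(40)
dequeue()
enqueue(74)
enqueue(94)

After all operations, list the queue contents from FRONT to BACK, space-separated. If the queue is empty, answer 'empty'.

Answer: 74 94

Derivation:
enqueue(39): [39]
dequeue(): []
enqueue(20): [20]
dequeue(): []
enqueue(13): [13]
enqueue(70): [13, 70]
dequeue(): [70]
dequeue(): []
enqueue(75): [75]
dequeue(): []
enqueue(40): [40]
dequeue(): []
enqueue(74): [74]
enqueue(94): [74, 94]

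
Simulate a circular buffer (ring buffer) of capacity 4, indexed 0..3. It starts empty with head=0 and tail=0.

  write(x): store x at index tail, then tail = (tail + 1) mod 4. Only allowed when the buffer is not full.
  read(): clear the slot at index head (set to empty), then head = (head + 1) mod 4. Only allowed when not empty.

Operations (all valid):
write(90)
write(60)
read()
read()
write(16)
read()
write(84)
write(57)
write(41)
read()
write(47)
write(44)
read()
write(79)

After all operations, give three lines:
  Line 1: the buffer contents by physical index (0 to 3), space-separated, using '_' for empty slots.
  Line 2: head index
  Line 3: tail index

write(90): buf=[90 _ _ _], head=0, tail=1, size=1
write(60): buf=[90 60 _ _], head=0, tail=2, size=2
read(): buf=[_ 60 _ _], head=1, tail=2, size=1
read(): buf=[_ _ _ _], head=2, tail=2, size=0
write(16): buf=[_ _ 16 _], head=2, tail=3, size=1
read(): buf=[_ _ _ _], head=3, tail=3, size=0
write(84): buf=[_ _ _ 84], head=3, tail=0, size=1
write(57): buf=[57 _ _ 84], head=3, tail=1, size=2
write(41): buf=[57 41 _ 84], head=3, tail=2, size=3
read(): buf=[57 41 _ _], head=0, tail=2, size=2
write(47): buf=[57 41 47 _], head=0, tail=3, size=3
write(44): buf=[57 41 47 44], head=0, tail=0, size=4
read(): buf=[_ 41 47 44], head=1, tail=0, size=3
write(79): buf=[79 41 47 44], head=1, tail=1, size=4

Answer: 79 41 47 44
1
1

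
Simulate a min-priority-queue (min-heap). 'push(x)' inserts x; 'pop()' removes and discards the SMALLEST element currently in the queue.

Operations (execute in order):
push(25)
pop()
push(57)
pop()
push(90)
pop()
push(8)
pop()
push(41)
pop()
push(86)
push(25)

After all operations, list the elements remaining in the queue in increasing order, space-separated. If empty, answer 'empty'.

push(25): heap contents = [25]
pop() → 25: heap contents = []
push(57): heap contents = [57]
pop() → 57: heap contents = []
push(90): heap contents = [90]
pop() → 90: heap contents = []
push(8): heap contents = [8]
pop() → 8: heap contents = []
push(41): heap contents = [41]
pop() → 41: heap contents = []
push(86): heap contents = [86]
push(25): heap contents = [25, 86]

Answer: 25 86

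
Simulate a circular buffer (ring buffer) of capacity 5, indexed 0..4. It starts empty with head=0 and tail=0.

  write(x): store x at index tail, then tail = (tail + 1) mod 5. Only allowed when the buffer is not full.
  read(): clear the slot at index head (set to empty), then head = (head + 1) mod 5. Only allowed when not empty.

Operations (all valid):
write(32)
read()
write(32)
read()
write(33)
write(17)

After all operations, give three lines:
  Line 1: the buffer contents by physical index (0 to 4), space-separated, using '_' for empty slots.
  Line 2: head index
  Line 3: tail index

Answer: _ _ 33 17 _
2
4

Derivation:
write(32): buf=[32 _ _ _ _], head=0, tail=1, size=1
read(): buf=[_ _ _ _ _], head=1, tail=1, size=0
write(32): buf=[_ 32 _ _ _], head=1, tail=2, size=1
read(): buf=[_ _ _ _ _], head=2, tail=2, size=0
write(33): buf=[_ _ 33 _ _], head=2, tail=3, size=1
write(17): buf=[_ _ 33 17 _], head=2, tail=4, size=2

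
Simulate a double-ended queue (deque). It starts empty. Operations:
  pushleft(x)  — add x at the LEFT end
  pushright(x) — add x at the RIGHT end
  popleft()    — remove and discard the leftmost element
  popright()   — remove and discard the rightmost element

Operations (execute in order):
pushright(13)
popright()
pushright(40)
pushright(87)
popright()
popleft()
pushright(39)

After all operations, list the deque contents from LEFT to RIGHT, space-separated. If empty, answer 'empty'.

Answer: 39

Derivation:
pushright(13): [13]
popright(): []
pushright(40): [40]
pushright(87): [40, 87]
popright(): [40]
popleft(): []
pushright(39): [39]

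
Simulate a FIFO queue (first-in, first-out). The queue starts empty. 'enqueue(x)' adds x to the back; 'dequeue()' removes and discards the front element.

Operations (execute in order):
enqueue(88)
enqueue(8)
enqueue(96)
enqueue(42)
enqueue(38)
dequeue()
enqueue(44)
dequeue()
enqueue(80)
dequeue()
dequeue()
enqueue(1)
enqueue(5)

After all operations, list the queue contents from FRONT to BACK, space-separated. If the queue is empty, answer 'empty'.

Answer: 38 44 80 1 5

Derivation:
enqueue(88): [88]
enqueue(8): [88, 8]
enqueue(96): [88, 8, 96]
enqueue(42): [88, 8, 96, 42]
enqueue(38): [88, 8, 96, 42, 38]
dequeue(): [8, 96, 42, 38]
enqueue(44): [8, 96, 42, 38, 44]
dequeue(): [96, 42, 38, 44]
enqueue(80): [96, 42, 38, 44, 80]
dequeue(): [42, 38, 44, 80]
dequeue(): [38, 44, 80]
enqueue(1): [38, 44, 80, 1]
enqueue(5): [38, 44, 80, 1, 5]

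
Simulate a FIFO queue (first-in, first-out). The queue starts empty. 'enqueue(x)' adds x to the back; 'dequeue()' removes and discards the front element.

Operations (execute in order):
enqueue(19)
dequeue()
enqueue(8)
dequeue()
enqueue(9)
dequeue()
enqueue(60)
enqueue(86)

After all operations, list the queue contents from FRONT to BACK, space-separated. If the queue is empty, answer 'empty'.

enqueue(19): [19]
dequeue(): []
enqueue(8): [8]
dequeue(): []
enqueue(9): [9]
dequeue(): []
enqueue(60): [60]
enqueue(86): [60, 86]

Answer: 60 86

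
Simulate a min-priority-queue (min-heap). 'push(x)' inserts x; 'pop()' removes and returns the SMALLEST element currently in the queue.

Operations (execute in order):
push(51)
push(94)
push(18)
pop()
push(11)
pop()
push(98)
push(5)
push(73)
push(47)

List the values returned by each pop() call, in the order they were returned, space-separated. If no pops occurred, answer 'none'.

push(51): heap contents = [51]
push(94): heap contents = [51, 94]
push(18): heap contents = [18, 51, 94]
pop() → 18: heap contents = [51, 94]
push(11): heap contents = [11, 51, 94]
pop() → 11: heap contents = [51, 94]
push(98): heap contents = [51, 94, 98]
push(5): heap contents = [5, 51, 94, 98]
push(73): heap contents = [5, 51, 73, 94, 98]
push(47): heap contents = [5, 47, 51, 73, 94, 98]

Answer: 18 11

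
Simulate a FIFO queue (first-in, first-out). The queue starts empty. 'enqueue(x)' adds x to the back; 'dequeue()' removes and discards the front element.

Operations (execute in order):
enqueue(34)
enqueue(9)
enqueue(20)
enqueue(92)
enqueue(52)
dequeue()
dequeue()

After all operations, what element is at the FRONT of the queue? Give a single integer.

Answer: 20

Derivation:
enqueue(34): queue = [34]
enqueue(9): queue = [34, 9]
enqueue(20): queue = [34, 9, 20]
enqueue(92): queue = [34, 9, 20, 92]
enqueue(52): queue = [34, 9, 20, 92, 52]
dequeue(): queue = [9, 20, 92, 52]
dequeue(): queue = [20, 92, 52]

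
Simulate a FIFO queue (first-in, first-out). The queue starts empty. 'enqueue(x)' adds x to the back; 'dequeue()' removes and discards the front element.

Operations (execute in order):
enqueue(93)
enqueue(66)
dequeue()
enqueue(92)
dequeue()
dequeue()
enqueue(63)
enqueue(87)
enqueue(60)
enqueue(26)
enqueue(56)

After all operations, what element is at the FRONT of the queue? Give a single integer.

Answer: 63

Derivation:
enqueue(93): queue = [93]
enqueue(66): queue = [93, 66]
dequeue(): queue = [66]
enqueue(92): queue = [66, 92]
dequeue(): queue = [92]
dequeue(): queue = []
enqueue(63): queue = [63]
enqueue(87): queue = [63, 87]
enqueue(60): queue = [63, 87, 60]
enqueue(26): queue = [63, 87, 60, 26]
enqueue(56): queue = [63, 87, 60, 26, 56]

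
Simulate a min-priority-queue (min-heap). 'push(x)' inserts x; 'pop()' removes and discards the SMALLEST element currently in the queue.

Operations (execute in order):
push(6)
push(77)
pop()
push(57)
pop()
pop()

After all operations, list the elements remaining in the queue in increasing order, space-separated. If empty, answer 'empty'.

Answer: empty

Derivation:
push(6): heap contents = [6]
push(77): heap contents = [6, 77]
pop() → 6: heap contents = [77]
push(57): heap contents = [57, 77]
pop() → 57: heap contents = [77]
pop() → 77: heap contents = []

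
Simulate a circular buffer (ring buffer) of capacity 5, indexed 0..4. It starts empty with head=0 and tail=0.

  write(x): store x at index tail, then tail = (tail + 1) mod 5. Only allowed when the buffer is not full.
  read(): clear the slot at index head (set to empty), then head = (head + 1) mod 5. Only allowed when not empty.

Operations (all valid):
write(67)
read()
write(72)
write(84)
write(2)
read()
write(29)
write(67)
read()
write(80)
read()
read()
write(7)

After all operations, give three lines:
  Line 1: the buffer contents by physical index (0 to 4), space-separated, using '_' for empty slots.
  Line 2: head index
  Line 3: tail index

write(67): buf=[67 _ _ _ _], head=0, tail=1, size=1
read(): buf=[_ _ _ _ _], head=1, tail=1, size=0
write(72): buf=[_ 72 _ _ _], head=1, tail=2, size=1
write(84): buf=[_ 72 84 _ _], head=1, tail=3, size=2
write(2): buf=[_ 72 84 2 _], head=1, tail=4, size=3
read(): buf=[_ _ 84 2 _], head=2, tail=4, size=2
write(29): buf=[_ _ 84 2 29], head=2, tail=0, size=3
write(67): buf=[67 _ 84 2 29], head=2, tail=1, size=4
read(): buf=[67 _ _ 2 29], head=3, tail=1, size=3
write(80): buf=[67 80 _ 2 29], head=3, tail=2, size=4
read(): buf=[67 80 _ _ 29], head=4, tail=2, size=3
read(): buf=[67 80 _ _ _], head=0, tail=2, size=2
write(7): buf=[67 80 7 _ _], head=0, tail=3, size=3

Answer: 67 80 7 _ _
0
3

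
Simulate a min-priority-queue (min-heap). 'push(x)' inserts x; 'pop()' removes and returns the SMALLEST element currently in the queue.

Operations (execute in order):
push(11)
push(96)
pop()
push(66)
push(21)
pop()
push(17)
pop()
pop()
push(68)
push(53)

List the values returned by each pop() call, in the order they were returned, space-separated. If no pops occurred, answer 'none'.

Answer: 11 21 17 66

Derivation:
push(11): heap contents = [11]
push(96): heap contents = [11, 96]
pop() → 11: heap contents = [96]
push(66): heap contents = [66, 96]
push(21): heap contents = [21, 66, 96]
pop() → 21: heap contents = [66, 96]
push(17): heap contents = [17, 66, 96]
pop() → 17: heap contents = [66, 96]
pop() → 66: heap contents = [96]
push(68): heap contents = [68, 96]
push(53): heap contents = [53, 68, 96]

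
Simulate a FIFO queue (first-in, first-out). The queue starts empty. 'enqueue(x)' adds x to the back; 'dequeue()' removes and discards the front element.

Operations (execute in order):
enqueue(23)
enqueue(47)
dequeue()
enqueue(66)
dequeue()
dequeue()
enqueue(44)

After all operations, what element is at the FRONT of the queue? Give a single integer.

Answer: 44

Derivation:
enqueue(23): queue = [23]
enqueue(47): queue = [23, 47]
dequeue(): queue = [47]
enqueue(66): queue = [47, 66]
dequeue(): queue = [66]
dequeue(): queue = []
enqueue(44): queue = [44]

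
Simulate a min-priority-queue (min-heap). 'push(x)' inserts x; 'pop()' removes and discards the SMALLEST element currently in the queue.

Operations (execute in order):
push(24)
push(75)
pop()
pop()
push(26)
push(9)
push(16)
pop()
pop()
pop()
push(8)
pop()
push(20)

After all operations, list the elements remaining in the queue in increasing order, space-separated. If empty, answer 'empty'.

Answer: 20

Derivation:
push(24): heap contents = [24]
push(75): heap contents = [24, 75]
pop() → 24: heap contents = [75]
pop() → 75: heap contents = []
push(26): heap contents = [26]
push(9): heap contents = [9, 26]
push(16): heap contents = [9, 16, 26]
pop() → 9: heap contents = [16, 26]
pop() → 16: heap contents = [26]
pop() → 26: heap contents = []
push(8): heap contents = [8]
pop() → 8: heap contents = []
push(20): heap contents = [20]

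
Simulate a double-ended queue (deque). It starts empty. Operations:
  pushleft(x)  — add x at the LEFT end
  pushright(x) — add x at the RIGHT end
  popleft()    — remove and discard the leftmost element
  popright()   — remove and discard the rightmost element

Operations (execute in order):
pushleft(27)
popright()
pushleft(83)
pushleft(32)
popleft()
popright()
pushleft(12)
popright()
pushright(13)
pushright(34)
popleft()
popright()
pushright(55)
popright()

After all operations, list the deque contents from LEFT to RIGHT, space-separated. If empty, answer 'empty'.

Answer: empty

Derivation:
pushleft(27): [27]
popright(): []
pushleft(83): [83]
pushleft(32): [32, 83]
popleft(): [83]
popright(): []
pushleft(12): [12]
popright(): []
pushright(13): [13]
pushright(34): [13, 34]
popleft(): [34]
popright(): []
pushright(55): [55]
popright(): []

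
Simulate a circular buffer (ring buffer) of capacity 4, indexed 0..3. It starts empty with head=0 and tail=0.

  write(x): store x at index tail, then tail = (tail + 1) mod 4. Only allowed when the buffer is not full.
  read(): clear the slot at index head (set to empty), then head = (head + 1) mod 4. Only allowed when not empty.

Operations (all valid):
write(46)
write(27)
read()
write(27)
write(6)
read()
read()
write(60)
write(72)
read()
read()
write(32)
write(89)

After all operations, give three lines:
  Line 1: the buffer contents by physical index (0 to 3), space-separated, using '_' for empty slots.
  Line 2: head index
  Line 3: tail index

write(46): buf=[46 _ _ _], head=0, tail=1, size=1
write(27): buf=[46 27 _ _], head=0, tail=2, size=2
read(): buf=[_ 27 _ _], head=1, tail=2, size=1
write(27): buf=[_ 27 27 _], head=1, tail=3, size=2
write(6): buf=[_ 27 27 6], head=1, tail=0, size=3
read(): buf=[_ _ 27 6], head=2, tail=0, size=2
read(): buf=[_ _ _ 6], head=3, tail=0, size=1
write(60): buf=[60 _ _ 6], head=3, tail=1, size=2
write(72): buf=[60 72 _ 6], head=3, tail=2, size=3
read(): buf=[60 72 _ _], head=0, tail=2, size=2
read(): buf=[_ 72 _ _], head=1, tail=2, size=1
write(32): buf=[_ 72 32 _], head=1, tail=3, size=2
write(89): buf=[_ 72 32 89], head=1, tail=0, size=3

Answer: _ 72 32 89
1
0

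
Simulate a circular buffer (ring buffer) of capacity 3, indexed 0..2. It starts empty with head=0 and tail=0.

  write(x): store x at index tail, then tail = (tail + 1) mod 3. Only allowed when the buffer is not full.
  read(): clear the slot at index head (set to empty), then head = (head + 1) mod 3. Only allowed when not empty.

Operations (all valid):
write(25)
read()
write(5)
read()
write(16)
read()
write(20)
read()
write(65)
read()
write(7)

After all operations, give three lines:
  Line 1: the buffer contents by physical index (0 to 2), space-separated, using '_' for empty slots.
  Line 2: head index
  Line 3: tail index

Answer: _ _ 7
2
0

Derivation:
write(25): buf=[25 _ _], head=0, tail=1, size=1
read(): buf=[_ _ _], head=1, tail=1, size=0
write(5): buf=[_ 5 _], head=1, tail=2, size=1
read(): buf=[_ _ _], head=2, tail=2, size=0
write(16): buf=[_ _ 16], head=2, tail=0, size=1
read(): buf=[_ _ _], head=0, tail=0, size=0
write(20): buf=[20 _ _], head=0, tail=1, size=1
read(): buf=[_ _ _], head=1, tail=1, size=0
write(65): buf=[_ 65 _], head=1, tail=2, size=1
read(): buf=[_ _ _], head=2, tail=2, size=0
write(7): buf=[_ _ 7], head=2, tail=0, size=1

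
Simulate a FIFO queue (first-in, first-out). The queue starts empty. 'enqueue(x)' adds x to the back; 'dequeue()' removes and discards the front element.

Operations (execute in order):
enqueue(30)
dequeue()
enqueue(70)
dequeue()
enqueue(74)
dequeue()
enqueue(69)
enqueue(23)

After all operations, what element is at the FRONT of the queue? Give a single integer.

Answer: 69

Derivation:
enqueue(30): queue = [30]
dequeue(): queue = []
enqueue(70): queue = [70]
dequeue(): queue = []
enqueue(74): queue = [74]
dequeue(): queue = []
enqueue(69): queue = [69]
enqueue(23): queue = [69, 23]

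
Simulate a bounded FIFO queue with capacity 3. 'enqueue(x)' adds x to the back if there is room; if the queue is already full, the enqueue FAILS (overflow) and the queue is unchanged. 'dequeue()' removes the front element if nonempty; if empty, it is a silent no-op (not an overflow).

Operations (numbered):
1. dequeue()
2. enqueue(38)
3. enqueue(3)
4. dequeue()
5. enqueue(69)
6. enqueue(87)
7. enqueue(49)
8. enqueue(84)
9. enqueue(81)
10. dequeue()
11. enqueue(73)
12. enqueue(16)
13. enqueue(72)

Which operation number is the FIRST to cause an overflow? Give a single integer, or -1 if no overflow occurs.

1. dequeue(): empty, no-op, size=0
2. enqueue(38): size=1
3. enqueue(3): size=2
4. dequeue(): size=1
5. enqueue(69): size=2
6. enqueue(87): size=3
7. enqueue(49): size=3=cap → OVERFLOW (fail)
8. enqueue(84): size=3=cap → OVERFLOW (fail)
9. enqueue(81): size=3=cap → OVERFLOW (fail)
10. dequeue(): size=2
11. enqueue(73): size=3
12. enqueue(16): size=3=cap → OVERFLOW (fail)
13. enqueue(72): size=3=cap → OVERFLOW (fail)

Answer: 7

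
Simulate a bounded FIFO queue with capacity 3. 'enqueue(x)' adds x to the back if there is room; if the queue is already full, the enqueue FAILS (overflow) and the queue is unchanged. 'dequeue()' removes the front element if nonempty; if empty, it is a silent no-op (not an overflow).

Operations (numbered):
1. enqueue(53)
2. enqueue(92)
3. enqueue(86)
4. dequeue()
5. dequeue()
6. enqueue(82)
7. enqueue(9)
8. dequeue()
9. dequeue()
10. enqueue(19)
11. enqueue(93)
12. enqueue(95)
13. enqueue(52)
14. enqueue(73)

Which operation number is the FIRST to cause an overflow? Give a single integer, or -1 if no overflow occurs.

1. enqueue(53): size=1
2. enqueue(92): size=2
3. enqueue(86): size=3
4. dequeue(): size=2
5. dequeue(): size=1
6. enqueue(82): size=2
7. enqueue(9): size=3
8. dequeue(): size=2
9. dequeue(): size=1
10. enqueue(19): size=2
11. enqueue(93): size=3
12. enqueue(95): size=3=cap → OVERFLOW (fail)
13. enqueue(52): size=3=cap → OVERFLOW (fail)
14. enqueue(73): size=3=cap → OVERFLOW (fail)

Answer: 12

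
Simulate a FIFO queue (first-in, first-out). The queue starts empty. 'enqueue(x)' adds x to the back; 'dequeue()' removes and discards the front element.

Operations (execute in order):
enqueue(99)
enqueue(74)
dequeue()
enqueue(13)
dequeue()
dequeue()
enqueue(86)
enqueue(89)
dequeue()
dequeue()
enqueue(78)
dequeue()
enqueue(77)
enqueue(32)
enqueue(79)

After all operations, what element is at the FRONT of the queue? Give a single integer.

Answer: 77

Derivation:
enqueue(99): queue = [99]
enqueue(74): queue = [99, 74]
dequeue(): queue = [74]
enqueue(13): queue = [74, 13]
dequeue(): queue = [13]
dequeue(): queue = []
enqueue(86): queue = [86]
enqueue(89): queue = [86, 89]
dequeue(): queue = [89]
dequeue(): queue = []
enqueue(78): queue = [78]
dequeue(): queue = []
enqueue(77): queue = [77]
enqueue(32): queue = [77, 32]
enqueue(79): queue = [77, 32, 79]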